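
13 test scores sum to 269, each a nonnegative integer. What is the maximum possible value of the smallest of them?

If every one of the 13 were at least 21, the total would be at least 13 × 21 = 273 > 269.
Achievable: 4 of them at 20 and 9 at 21 total 269.

20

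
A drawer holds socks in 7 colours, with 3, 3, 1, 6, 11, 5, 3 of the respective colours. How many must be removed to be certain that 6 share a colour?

In the worst case you take as many as possible of each colour without reaching 6: 3 + 3 + 1 + 5 + 5 + 5 + 3 = 25.
The next one must give 6 of some colour, so 25 + 1 = 26.

26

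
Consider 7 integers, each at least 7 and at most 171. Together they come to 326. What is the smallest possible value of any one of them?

To make one integer as small as possible, make the other 6 as large as possible.
The other 6 can take up 6 × 171 = 1026 ≥ 326 − 7, so one integer can sit at its floor of 7.
Achievable: one at 7 and the other 6 totalling 319, which fits since 6 × 7 ≤ 319 ≤ 6 × 171.

7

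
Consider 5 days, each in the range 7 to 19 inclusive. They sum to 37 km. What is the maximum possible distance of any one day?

Maximizing one value means minimizing the remaining 4.
The other 4 contribute at least 4 × 7 = 28, leaving at most 37 − 28 = 9.
Since 9 ≤ 19, this is achievable: one at 9 and 4 at 7.

9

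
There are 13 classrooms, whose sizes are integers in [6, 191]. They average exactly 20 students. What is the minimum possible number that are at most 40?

8

The total is 13 × 20 = 260.
If only k of them are at most 40, the other 13 − k are at least 41, so the total is at least (13 − k)·41 + k·6.
This is ≤ 260, so (13 − k)·41 + 6k ≤ 260, which gives k ≥ 8.
Exactly 8 works: 8 values at 6 and 5 at 41 total 253; raise one of the low values by 7 (still ≤ 40) to hit 260.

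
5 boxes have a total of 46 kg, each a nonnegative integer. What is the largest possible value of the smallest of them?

9

The 5 values sum to 46, so their minimum is at most ⌊46/5⌋ = 9.
Taking 4 copies of 9 and 1 copy of 10 gives exactly 46, so 9 is attained.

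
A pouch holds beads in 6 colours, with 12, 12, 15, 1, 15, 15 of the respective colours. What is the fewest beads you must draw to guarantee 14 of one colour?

65

In the worst case you take as many as possible of each colour without reaching 14: 12 + 12 + 13 + 1 + 13 + 13 = 64.
The next one must give 14 of some colour, so 64 + 1 = 65.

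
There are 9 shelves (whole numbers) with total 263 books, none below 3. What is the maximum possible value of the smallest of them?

The average is 263/9 < 30, so some value is ≤ 29.
Equality holds with 7 values of 29 and 2 values of 30.

29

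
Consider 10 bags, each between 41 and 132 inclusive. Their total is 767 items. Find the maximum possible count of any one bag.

To make one bag as large as possible, make the other 9 as small as possible.
The other 9 contribute at least 9 × 41 = 369, leaving at most 767 − 369 = 398.
But each bag is capped at 132, so the maximum is 132.
Achievable: one at 132 and the other 9 totalling 635, which fits since 9 × 41 ≤ 635 ≤ 9 × 132.

132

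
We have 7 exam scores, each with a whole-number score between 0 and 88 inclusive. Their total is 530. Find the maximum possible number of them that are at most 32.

1

Each value at 32 or below falls at least 88 − 32 = 56 short of the ceiling 88.
The ceiling total is 7 × 88 = 616, and we need 530, so at most ⌊(616 − 530)/56⌋ = 1 can be that low.
k = 1 is achieved by 1 value at 32 and 6 at 88, total 560; lower one of the 88's by 30 (still > 32) to reach 530.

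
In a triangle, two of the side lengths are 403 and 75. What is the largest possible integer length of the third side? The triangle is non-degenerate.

477

The third side must be less than 403 + 75 = 478.
The largest integer below 478 is 477.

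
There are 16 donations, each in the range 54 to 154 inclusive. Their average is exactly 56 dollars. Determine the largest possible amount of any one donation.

86

To make one donation as large as possible, make the other 15 as small as possible.
The total is 16 × 56 = 896.
The other 15 contribute at least 15 × 54 = 810, leaving at most 896 − 810 = 86.
Since 86 ≤ 154, this is achievable: one at 86 and 15 at 54.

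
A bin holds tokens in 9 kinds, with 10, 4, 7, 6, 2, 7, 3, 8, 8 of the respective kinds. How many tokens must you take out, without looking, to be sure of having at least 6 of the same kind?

40

In the worst case you take as many as possible of each kind without reaching 6: 5 + 4 + 5 + 5 + 2 + 5 + 3 + 5 + 5 = 39.
The next one must give 6 of some kind, so 39 + 1 = 40.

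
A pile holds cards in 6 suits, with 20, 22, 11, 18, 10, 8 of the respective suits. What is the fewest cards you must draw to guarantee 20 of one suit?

In the worst case you take as many as possible of each suit without reaching 20: 19 + 19 + 11 + 18 + 10 + 8 = 85.
The next one must give 20 of some suit, so 85 + 1 = 86.

86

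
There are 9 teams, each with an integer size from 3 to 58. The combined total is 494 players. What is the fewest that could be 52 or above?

5

Each value short of 52 is at most 51, costing at least 58 − 51 = 7 against the maximum total of 522.
We can afford to lose at most 522 − 494 = 28, so at most ⌊28/7⌋ = 4 fall short, and at least 5 are ≥ 52.
Exactly 5 works: 5 values at 58 and 4 at 51 total 494.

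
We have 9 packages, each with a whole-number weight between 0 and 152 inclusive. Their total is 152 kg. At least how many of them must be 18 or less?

1

Let j be the number exceeding 18. Then the total is ≥ 19·j + 0·(9 − j) = 0 + 19j.
So 19j ≤ 152 and j ≤ 8; hence at least 9 − 8 = 1 are ≤ 18.
Exactly 1 works: 1 value at 0 and 8 at 19 total 152.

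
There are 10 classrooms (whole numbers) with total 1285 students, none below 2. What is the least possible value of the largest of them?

If every one of the 10 were at most 128, the total would be at most 10 × 128 = 1280 < 1285.
Taking 5 copies of 128 and 5 copies of 129 gives exactly 1285, so 129 is attained.

129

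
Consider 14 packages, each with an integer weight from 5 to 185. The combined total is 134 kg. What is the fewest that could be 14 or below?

If only k of them are at most 14, the other 14 − k are at least 15, so the total is at least (14 − k)·15 + k·5.
This is ≤ 134, so (14 − k)·15 + 5k ≤ 134, which gives k ≥ 8.
Exactly 8 works: 8 values at 5 and 6 at 15 total 130; raise one of the low values by 4 (still ≤ 14) to hit 134.

8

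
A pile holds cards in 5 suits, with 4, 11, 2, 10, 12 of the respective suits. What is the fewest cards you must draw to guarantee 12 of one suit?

In the worst case you take as many as possible of each suit without reaching 12: 4 + 11 + 2 + 10 + 11 = 38.
The next one must give 12 of some suit, so 38 + 1 = 39.

39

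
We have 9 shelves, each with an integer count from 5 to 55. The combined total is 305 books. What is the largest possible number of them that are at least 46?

With k values at 46 or above and the rest at least 5, the sum is at least 45 + 41k.
Since the sum is 305, we need 41k ≤ 260, i.e. k ≤ 6.
k = 6 is achieved by 6 values at 46 and 3 at 5, total 291; add 14 to one value (staying below 46) to reach 305.

6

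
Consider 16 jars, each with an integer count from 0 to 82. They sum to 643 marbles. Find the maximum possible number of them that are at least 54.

If k of the values are ≥ 54, the total is ≥ 54k + 0(16 − k).
Setting 54k + 0(16 − k) ≤ 643 gives 54k ≤ 643, so k ≤ 11.
k = 11 is achieved by 11 values at 54 and 5 at 0, total 594; add 49 to one value (staying below 54) to reach 643.

11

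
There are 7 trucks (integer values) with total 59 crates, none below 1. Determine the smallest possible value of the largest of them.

The 7 values sum to 59, so their maximum is at least ⌈59/7⌉ = 9.
Taking 4 copies of 8 and 3 copies of 9 gives exactly 59, so 9 is attained.

9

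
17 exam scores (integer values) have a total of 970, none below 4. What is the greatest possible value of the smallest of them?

57

The 17 values sum to 970, so their minimum is at most ⌊970/17⌋ = 57.
Taking 16 copies of 57 and 1 copy of 58 gives exactly 970, so 57 is attained.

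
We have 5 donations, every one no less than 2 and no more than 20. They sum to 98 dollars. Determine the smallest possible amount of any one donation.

To make one donation as small as possible, make the other 4 as large as possible.
The other 4 contribute at most 4 × 20 = 80, leaving at least 98 − 80 = 18.
Since 18 ≥ 2, this is achievable: one at 18 and 4 at 20.

18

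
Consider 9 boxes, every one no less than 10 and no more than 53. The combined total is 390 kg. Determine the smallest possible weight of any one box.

To make one box as small as possible, make the other 8 as large as possible.
The other 8 can take up 8 × 53 = 424 ≥ 390 − 10, so one box can sit at its floor of 10.
Achievable: one at 10 and the other 8 totalling 380, which fits since 8 × 10 ≤ 380 ≤ 8 × 53.

10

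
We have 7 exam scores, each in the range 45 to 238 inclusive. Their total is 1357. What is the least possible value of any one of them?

45

To make one score as small as possible, make the other 6 as large as possible.
The other 6 can take up 6 × 238 = 1428 ≥ 1357 − 45, so one score can sit at its floor of 45.
Achievable: one at 45 and the other 6 totalling 1312, which fits since 6 × 45 ≤ 1312 ≤ 6 × 238.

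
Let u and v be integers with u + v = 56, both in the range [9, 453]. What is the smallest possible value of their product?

For a fixed sum, uv is smallest when u and v are as far apart as possible.
The extreme feasible split is u = 9, v = 47, giving uv = 423.

423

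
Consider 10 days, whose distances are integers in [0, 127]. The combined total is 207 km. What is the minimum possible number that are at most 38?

If only k of them are at most 38, the other 10 − k are at least 39, so the total is at least (10 − k)·39 + k·0.
This is ≤ 207, so (10 − k)·39 + 0k ≤ 207, which gives k ≥ 5.
Exactly 5 works: 5 values at 0 and 5 at 39 total 195; raise one of the low values by 12 (still ≤ 38) to hit 207.

5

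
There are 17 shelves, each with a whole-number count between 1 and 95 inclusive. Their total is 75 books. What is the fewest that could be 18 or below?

14

Each value above 18 is at least 19, contributing at least 19 − 1 = 18 above the floor 1.
The sum exceeds the floor total 17 by 58, so at most ⌊58/18⌋ = 3 exceed 18, and at least 14 are ≤ 18.
Exactly 14 works: 14 values at 1 and 3 at 19 total 71; raise one of the low values by 4 (still ≤ 18) to hit 75.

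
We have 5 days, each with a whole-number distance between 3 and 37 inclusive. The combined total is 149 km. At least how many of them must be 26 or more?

2

Suppose at most 5 − j of them reach 26; then j values are ≤ 25 and the rest ≤ 37.
The total is then ≤ 25·j + 37·(5 − j) = 185 − 12j. For this to be ≥ 149 we need j ≤ 3, so at least 5 − 3 = 2 must reach 26.
Exactly 2 works: 2 values at 37 and 3 at 25 total 149.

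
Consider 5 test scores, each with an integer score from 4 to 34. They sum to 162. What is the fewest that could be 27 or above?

4

Suppose at most 5 − j of them reach 27; then j values are ≤ 26 and the rest ≤ 34.
The total is then ≤ 26·j + 34·(5 − j) = 170 − 8j. For this to be ≥ 162 we need j ≤ 1, so at least 5 − 1 = 4 must reach 27.
Exactly 4 works: 4 values at 34 and 1 at 26 total 162.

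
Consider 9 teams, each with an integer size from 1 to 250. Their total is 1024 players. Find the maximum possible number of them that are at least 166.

With k values at 166 or above and the rest at least 1, the sum is at least 9 + 165k.
Since the sum is 1024, we need 165k ≤ 1015, i.e. k ≤ 6.
k = 6 is achieved by 6 values at 166 and 3 at 1, total 999; add 25 to one value (staying below 166) to reach 1024.

6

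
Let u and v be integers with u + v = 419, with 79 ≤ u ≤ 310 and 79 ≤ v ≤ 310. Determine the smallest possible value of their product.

33790

For a fixed sum, uv is smallest when u and v are as far apart as possible.
The extreme feasible split is u = 109, v = 310, giving uv = 33790.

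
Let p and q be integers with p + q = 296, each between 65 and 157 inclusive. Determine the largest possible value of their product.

With p + q fixed, pq peaks when the two are closest together.
Taking p = 148 and q = 148 (both in [65, 157]) gives pq = 21904.

21904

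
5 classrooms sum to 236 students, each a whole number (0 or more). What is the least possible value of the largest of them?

The 5 values sum to 236, so their maximum is at least ⌈236/5⌉ = 48.
Equality holds with 1 value of 48 and 4 values of 47.

48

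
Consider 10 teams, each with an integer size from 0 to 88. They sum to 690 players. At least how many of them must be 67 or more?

If only k of them are at least 67, the other 10 − k are at most 66, so the total is at most k·88 + (10 − k)·66.
This must reach 690, so k·88 + (10 − k)·66 ≥ 690, giving k ≥ 2.
Exactly 2 works: 2 values at 88 and 8 at 66 total 704; lower one of the high values by 14 (still ≥ 67) to hit 690.

2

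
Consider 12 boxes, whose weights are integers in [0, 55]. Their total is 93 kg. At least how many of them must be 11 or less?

If only k of them are at most 11, the other 12 − k are at least 12, so the total is at least (12 − k)·12 + k·0.
This is ≤ 93, so (12 − k)·12 + 0k ≤ 93, which gives k ≥ 5.
Exactly 5 works: 5 values at 0 and 7 at 12 total 84; raise one of the low values by 9 (still ≤ 11) to hit 93.

5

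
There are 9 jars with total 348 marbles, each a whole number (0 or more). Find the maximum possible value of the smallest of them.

The 9 values sum to 348, so their minimum is at most ⌊348/9⌋ = 38.
Equality holds with 3 values of 38 and 6 values of 39.

38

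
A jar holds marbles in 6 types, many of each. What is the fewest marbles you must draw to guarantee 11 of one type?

61

You could draw 10 of every type without reaching 11 of any — 60 in all.
One more forces 11 of some type, so 60 + 1 = 61.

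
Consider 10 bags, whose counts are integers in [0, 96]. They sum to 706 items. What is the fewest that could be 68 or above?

If only k of them are at least 68, the other 10 − k are at most 67, so the total is at most k·96 + (10 − k)·67.
This must reach 706, so k·96 + (10 − k)·67 ≥ 706, giving k ≥ 2.
Exactly 2 works: 2 values at 96 and 8 at 67 total 728; lower one of the high values by 22 (still ≥ 68) to hit 706.

2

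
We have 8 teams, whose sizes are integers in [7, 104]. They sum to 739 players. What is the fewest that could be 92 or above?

1

Suppose at most 8 − j of them reach 92; then j values are ≤ 91 and the rest ≤ 104.
The total is then ≤ 91·j + 104·(8 − j) = 832 − 13j. For this to be ≥ 739 we need j ≤ 7, so at least 8 − 7 = 1 must reach 92.
Exactly 1 works: 1 value at 104 and 7 at 91 total 741; lower one of the high values by 2 (still ≥ 92) to hit 739.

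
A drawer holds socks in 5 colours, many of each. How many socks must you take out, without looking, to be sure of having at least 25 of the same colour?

In the worst case you draw 24 of each of the 5 colours: 5 × 24 = 120.
One more forces 25 of some colour, so 120 + 1 = 121.

121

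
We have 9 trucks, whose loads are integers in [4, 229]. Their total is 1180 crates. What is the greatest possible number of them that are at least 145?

8

If k of the values are ≥ 145, the total is ≥ 145k + 4(9 − k).
Setting 145k + 4(9 − k) ≤ 1180 gives 141k ≤ 1144, so k ≤ 8.
k = 8 is achieved by 8 values at 145 and 1 at 4, total 1164; add 16 to one value (staying below 145) to reach 1180.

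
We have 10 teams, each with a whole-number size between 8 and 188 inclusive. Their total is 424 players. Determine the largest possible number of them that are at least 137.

With k values at 137 or above and the rest at least 8, the sum is at least 80 + 129k.
Since the sum is 424, we need 129k ≤ 344, i.e. k ≤ 2.
k = 2 is achieved by 2 values at 137 and 8 at 8, total 338; add 86 to one value (staying below 137) to reach 424.

2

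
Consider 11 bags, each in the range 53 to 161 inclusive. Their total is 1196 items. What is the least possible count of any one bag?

53

To make one bag as small as possible, make the other 10 as large as possible.
The other 10 can take up 10 × 161 = 1610 ≥ 1196 − 53, so one bag can sit at its floor of 53.
Achievable: one at 53 and the other 10 totalling 1143, which fits since 10 × 53 ≤ 1143 ≤ 10 × 161.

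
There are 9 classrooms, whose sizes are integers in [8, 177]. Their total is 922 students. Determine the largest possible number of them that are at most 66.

6

Each value at 66 or below falls at least 177 − 66 = 111 short of the ceiling 177.
The ceiling total is 9 × 177 = 1593, and we need 922, so at most ⌊(1593 − 922)/111⌋ = 6 can be that low.
k = 6 is achieved by 6 values at 66 and 3 at 177, total 927; lower one of the 177's by 5 (still > 66) to reach 922.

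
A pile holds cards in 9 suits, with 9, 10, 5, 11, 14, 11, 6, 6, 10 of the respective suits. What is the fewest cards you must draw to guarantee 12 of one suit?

80

In the worst case you take as many as possible of each suit without reaching 12: 9 + 10 + 5 + 11 + 11 + 11 + 6 + 6 + 10 = 79.
The next one must give 12 of some suit, so 79 + 1 = 80.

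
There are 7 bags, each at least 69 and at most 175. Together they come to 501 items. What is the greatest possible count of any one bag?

87

Maximizing one value means minimizing the remaining 6.
The other 6 contribute at least 6 × 69 = 414, leaving at most 501 − 414 = 87.
Since 87 ≤ 175, this is achievable: one at 87 and 6 at 69.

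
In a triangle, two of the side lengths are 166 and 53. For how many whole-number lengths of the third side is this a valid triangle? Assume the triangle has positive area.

The triangle inequality gives |166 − 53| < c < 166 + 53, i.e. 113 < c < 219.
So c can be any integer from 114 to 218: 105 values.

105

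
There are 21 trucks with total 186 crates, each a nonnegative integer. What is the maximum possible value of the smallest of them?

8

The 21 values sum to 186, so their minimum is at most ⌊186/21⌋ = 8.
Taking 3 copies of 8 and 18 copies of 9 gives exactly 186, so 8 is attained.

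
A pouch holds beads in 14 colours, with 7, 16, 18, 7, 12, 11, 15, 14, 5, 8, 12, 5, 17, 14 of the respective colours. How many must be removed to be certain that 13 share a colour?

In the worst case you take as many as possible of each colour without reaching 13: 7 + 12 + 12 + 7 + 12 + 11 + 12 + 12 + 5 + 8 + 12 + 5 + 12 + 12 = 139.
The next one must give 13 of some colour, so 139 + 1 = 140.

140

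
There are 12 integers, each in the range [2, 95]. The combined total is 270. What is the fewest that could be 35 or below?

Let j be the number exceeding 35. Then the total is ≥ 36·j + 2·(12 − j) = 24 + 34j.
So 34j ≤ 246 and j ≤ 7; hence at least 12 − 7 = 5 are ≤ 35.
Exactly 5 works: 5 values at 2 and 7 at 36 total 262; raise one of the low values by 8 (still ≤ 35) to hit 270.

5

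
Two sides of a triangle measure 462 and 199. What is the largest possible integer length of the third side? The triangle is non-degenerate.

The third side must be less than 462 + 199 = 661.
The largest integer below 661 is 660.

660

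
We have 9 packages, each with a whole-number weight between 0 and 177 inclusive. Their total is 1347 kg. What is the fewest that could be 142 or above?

3

If only k of them are at least 142, the other 9 − k are at most 141, so the total is at most k·177 + (9 − k)·141.
This must reach 1347, so k·177 + (9 − k)·141 ≥ 1347, giving k ≥ 3.
Exactly 3 works: 3 values at 177 and 6 at 141 total 1377; lower one of the high values by 30 (still ≥ 142) to hit 1347.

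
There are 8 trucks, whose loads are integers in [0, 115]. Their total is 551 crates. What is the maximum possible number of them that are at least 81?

6

With k values at 81 or above and the rest at least 0, the sum is at least 0 + 81k.
Since the sum is 551, we need 81k ≤ 551, i.e. k ≤ 6.
k = 6 is achieved by 6 values at 81 and 2 at 0, total 486; add 65 to one value (staying below 81) to reach 551.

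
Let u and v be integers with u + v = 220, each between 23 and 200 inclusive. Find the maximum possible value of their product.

12100

For a fixed sum, the product uv is largest when u and v are as close as possible.
Taking u = 110 and v = 110 (both in [23, 200]) gives uv = 12100.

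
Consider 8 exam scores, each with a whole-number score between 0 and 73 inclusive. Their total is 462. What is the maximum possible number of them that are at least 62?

If k of the values are ≥ 62, the total is ≥ 62k + 0(8 − k).
Setting 62k + 0(8 − k) ≤ 462 gives 62k ≤ 462, so k ≤ 7.
k = 7 is achieved by 7 values at 62 and 1 at 0, total 434; add 28 to one value (staying below 62) to reach 462.

7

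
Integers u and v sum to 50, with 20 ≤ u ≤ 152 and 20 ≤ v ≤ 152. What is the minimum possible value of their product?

600

Since u + v is fixed, pushing one of them to its bound minimizes the product.
The extreme feasible split is u = 20, v = 30, giving uv = 600.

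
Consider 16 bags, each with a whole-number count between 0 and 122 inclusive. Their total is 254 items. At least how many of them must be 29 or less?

If only k of them are at most 29, the other 16 − k are at least 30, so the total is at least (16 − k)·30 + k·0.
This is ≤ 254, so (16 − k)·30 + 0k ≤ 254, which gives k ≥ 8.
Exactly 8 works: 8 values at 0 and 8 at 30 total 240; raise one of the low values by 14 (still ≤ 29) to hit 254.

8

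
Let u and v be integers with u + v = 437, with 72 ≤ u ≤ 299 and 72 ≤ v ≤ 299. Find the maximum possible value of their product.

47742

With u + v fixed, uv peaks when the two are closest together.
Taking u = 218 and v = 219 (both in [72, 299]) gives uv = 47742.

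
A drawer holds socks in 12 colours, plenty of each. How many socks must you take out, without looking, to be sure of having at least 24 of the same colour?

In the worst case you draw 23 of each of the 12 colours: 12 × 23 = 276.
One more forces 24 of some colour, so 276 + 1 = 277.

277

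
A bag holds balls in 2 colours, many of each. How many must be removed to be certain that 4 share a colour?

You could draw 3 of every colour without reaching 4 of any — 6 in all.
One more forces 4 of some colour, so 6 + 1 = 7.

7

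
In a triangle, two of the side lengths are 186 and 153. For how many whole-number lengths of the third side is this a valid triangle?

The triangle inequality gives |186 − 153| < c < 186 + 153, i.e. 33 < c < 339.
So c can be any integer from 34 to 338: 305 values.

305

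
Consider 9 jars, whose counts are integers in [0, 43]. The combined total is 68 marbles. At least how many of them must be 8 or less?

2

Let j be the number exceeding 8. Then the total is ≥ 9·j + 0·(9 − j) = 0 + 9j.
So 9j ≤ 68 and j ≤ 7; hence at least 9 − 7 = 2 are ≤ 8.
Exactly 2 works: 2 values at 0 and 7 at 9 total 63; raise one of the low values by 5 (still ≤ 8) to hit 68.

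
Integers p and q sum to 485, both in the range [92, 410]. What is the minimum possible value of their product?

Since p + q is fixed, pushing one of them to its bound minimizes the product.
The extreme feasible split is p = 92, q = 393, giving pq = 36156.

36156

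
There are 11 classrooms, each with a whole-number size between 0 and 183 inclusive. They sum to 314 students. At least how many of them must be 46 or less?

Each value above 46 is at least 47, contributing at least 47 − 0 = 47 above the floor 0.
The sum exceeds the floor total 0 by 314, so at most ⌊314/47⌋ = 6 exceed 46, and at least 5 are ≤ 46.
Exactly 5 works: 5 values at 0 and 6 at 47 total 282; raise one of the low values by 32 (still ≤ 46) to hit 314.

5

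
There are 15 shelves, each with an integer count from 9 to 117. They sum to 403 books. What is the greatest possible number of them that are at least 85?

3

If k of the values are ≥ 85, the total is ≥ 85k + 9(15 − k).
Setting 85k + 9(15 − k) ≤ 403 gives 76k ≤ 268, so k ≤ 3.
k = 3 is achieved by 3 values at 85 and 12 at 9, total 363; add 40 to one value (staying below 85) to reach 403.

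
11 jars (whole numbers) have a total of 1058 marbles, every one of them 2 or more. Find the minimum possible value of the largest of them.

97

If every one of the 11 were at most 96, the total would be at most 11 × 96 = 1056 < 1058.
Equality holds with 2 values of 97 and 9 values of 96.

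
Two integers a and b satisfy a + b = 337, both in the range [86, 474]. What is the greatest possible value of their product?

28392

For a fixed sum, the product ab is largest when a and b are as close as possible.
Taking a = 168 and b = 169 (both in [86, 474]) gives ab = 28392.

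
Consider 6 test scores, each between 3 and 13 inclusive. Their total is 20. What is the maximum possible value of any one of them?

To make one score as large as possible, make the other 5 as small as possible.
The other 5 contribute at least 5 × 3 = 15, leaving at most 20 − 15 = 5.
Since 5 ≤ 13, this is achievable: one at 5 and 5 at 3.

5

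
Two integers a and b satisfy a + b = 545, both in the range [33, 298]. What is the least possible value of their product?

Since a + b is fixed, pushing one of them to its bound minimizes the product.
The extreme feasible split is a = 247, b = 298, giving ab = 73606.

73606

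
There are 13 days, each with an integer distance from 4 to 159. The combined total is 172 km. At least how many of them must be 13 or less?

Each value above 13 is at least 14, contributing at least 14 − 4 = 10 above the floor 4.
The sum exceeds the floor total 52 by 120, so at most ⌊120/10⌋ = 12 exceed 13, and at least 1 are ≤ 13.
Exactly 1 works: 1 value at 4 and 12 at 14 total 172.

1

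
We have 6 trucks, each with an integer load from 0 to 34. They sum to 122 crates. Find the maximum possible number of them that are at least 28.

4

Suppose k of them are at least 28. Those contribute at least 28 each and the other 6 − k at least 0 each.
So the total is at least 28k + 0(6 − k) = 0 + 28k. This must be ≤ 122, giving k ≤ 4.
k = 4 is achieved by 4 values at 28 and 2 at 0, total 112; add 10 to one value (staying below 28) to reach 122.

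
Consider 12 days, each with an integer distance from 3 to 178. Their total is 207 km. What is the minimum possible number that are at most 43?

8

If only k of them are at most 43, the other 12 − k are at least 44, so the total is at least (12 − k)·44 + k·3.
This is ≤ 207, so (12 − k)·44 + 3k ≤ 207, which gives k ≥ 8.
Exactly 8 works: 8 values at 3 and 4 at 44 total 200; raise one of the low values by 7 (still ≤ 43) to hit 207.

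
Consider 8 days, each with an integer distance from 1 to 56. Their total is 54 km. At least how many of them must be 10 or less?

4

If only k of them are at most 10, the other 8 − k are at least 11, so the total is at least (8 − k)·11 + k·1.
This is ≤ 54, so (8 − k)·11 + 1k ≤ 54, which gives k ≥ 4.
Exactly 4 works: 4 values at 1 and 4 at 11 total 48; raise one of the low values by 6 (still ≤ 10) to hit 54.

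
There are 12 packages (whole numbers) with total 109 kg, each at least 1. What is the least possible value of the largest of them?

Some value must be at least ⌈109/12⌉ = 10, since 12 × 9 = 108 < 109.
Achievable: 1 of them at 10 and 11 at 9 total 109.

10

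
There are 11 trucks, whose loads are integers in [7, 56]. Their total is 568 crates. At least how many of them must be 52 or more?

2

If only k of them are at least 52, the other 11 − k are at most 51, so the total is at most k·56 + (11 − k)·51.
This must reach 568, so k·56 + (11 − k)·51 ≥ 568, giving k ≥ 2.
Exactly 2 works: 2 values at 56 and 9 at 51 total 571; lower one of the high values by 3 (still ≥ 52) to hit 568.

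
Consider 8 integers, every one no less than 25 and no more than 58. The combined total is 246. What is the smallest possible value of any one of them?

Minimizing one value means maximizing the remaining 7.
The other 7 can take up 7 × 58 = 406 ≥ 246 − 25, so one integer can sit at its floor of 25.
Achievable: one at 25 and the other 7 totalling 221, which fits since 7 × 25 ≤ 221 ≤ 7 × 58.

25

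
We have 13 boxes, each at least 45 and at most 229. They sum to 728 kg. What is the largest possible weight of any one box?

To make one box as large as possible, make the other 12 as small as possible.
The other 12 contribute at least 12 × 45 = 540, leaving at most 728 − 540 = 188.
Since 188 ≤ 229, this is achievable: one at 188 and 12 at 45.

188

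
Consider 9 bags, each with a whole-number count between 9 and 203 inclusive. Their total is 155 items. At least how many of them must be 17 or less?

If only k of them are at most 17, the other 9 − k are at least 18, so the total is at least (9 − k)·18 + k·9.
This is ≤ 155, so (9 − k)·18 + 9k ≤ 155, which gives k ≥ 1.
Exactly 1 works: 1 value at 9 and 8 at 18 total 153; raise one of the low values by 2 (still ≤ 17) to hit 155.

1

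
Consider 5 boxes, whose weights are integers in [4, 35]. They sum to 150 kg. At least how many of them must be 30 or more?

Suppose at most 5 − j of them reach 30; then j values are ≤ 29 and the rest ≤ 35.
The total is then ≤ 29·j + 35·(5 − j) = 175 − 6j. For this to be ≥ 150 we need j ≤ 4, so at least 5 − 4 = 1 must reach 30.
Exactly 1 works: 1 value at 35 and 4 at 29 total 151; lower one of the high values by 1 (still ≥ 30) to hit 150.

1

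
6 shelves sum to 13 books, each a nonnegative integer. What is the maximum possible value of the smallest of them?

2

The 6 values sum to 13, so their minimum is at most ⌊13/6⌋ = 2.
Equality holds with 5 values of 2 and 1 value of 3.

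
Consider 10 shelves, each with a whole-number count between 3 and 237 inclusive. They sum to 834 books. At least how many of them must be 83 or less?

Each value above 83 is at least 84, contributing at least 84 − 3 = 81 above the floor 3.
The sum exceeds the floor total 30 by 804, so at most ⌊804/81⌋ = 9 exceed 83, and at least 1 are ≤ 83.
Exactly 1 works: 1 value at 3 and 9 at 84 total 759; raise one of the low values by 75 (still ≤ 83) to hit 834.

1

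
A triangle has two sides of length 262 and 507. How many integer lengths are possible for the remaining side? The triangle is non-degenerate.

523

The triangle inequality gives |262 − 507| < c < 262 + 507, i.e. 245 < c < 769.
So c can be any integer from 246 to 768: 523 values.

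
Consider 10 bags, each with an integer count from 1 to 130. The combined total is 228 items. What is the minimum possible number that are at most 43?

5

Each value above 43 is at least 44, contributing at least 44 − 1 = 43 above the floor 1.
The sum exceeds the floor total 10 by 218, so at most ⌊218/43⌋ = 5 exceed 43, and at least 5 are ≤ 43.
Exactly 5 works: 5 values at 1 and 5 at 44 total 225; raise one of the low values by 3 (still ≤ 43) to hit 228.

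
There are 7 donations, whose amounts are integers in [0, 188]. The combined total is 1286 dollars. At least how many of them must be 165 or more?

6

Each value short of 165 is at most 164, costing at least 188 − 164 = 24 against the maximum total of 1316.
We can afford to lose at most 1316 − 1286 = 30, so at most ⌊30/24⌋ = 1 fall short, and at least 6 are ≥ 165.
Exactly 6 works: 6 values at 188 and 1 at 164 total 1292; lower one of the high values by 6 (still ≥ 165) to hit 1286.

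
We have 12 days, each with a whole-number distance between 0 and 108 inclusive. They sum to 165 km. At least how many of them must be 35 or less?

8

If only k of them are at most 35, the other 12 − k are at least 36, so the total is at least (12 − k)·36 + k·0.
This is ≤ 165, so (12 − k)·36 + 0k ≤ 165, which gives k ≥ 8.
Exactly 8 works: 8 values at 0 and 4 at 36 total 144; raise one of the low values by 21 (still ≤ 35) to hit 165.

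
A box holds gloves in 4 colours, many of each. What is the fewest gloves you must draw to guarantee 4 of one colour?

13

You could draw 3 of every colour without reaching 4 of any — 12 in all.
One more forces 4 of some colour, so 12 + 1 = 13.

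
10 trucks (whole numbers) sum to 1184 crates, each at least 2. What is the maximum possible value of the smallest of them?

If every one of the 10 were at least 119, the total would be at least 10 × 119 = 1190 > 1184.
Achievable: 6 of them at 118 and 4 at 119 total 1184.

118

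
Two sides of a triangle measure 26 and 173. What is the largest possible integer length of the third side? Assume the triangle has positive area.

198

The third side must be less than 26 + 173 = 199.
The largest integer below 199 is 198.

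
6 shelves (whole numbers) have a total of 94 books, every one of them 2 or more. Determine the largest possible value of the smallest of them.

15

The 6 values sum to 94, so their minimum is at most ⌊94/6⌋ = 15.
Equality holds with 2 values of 15 and 4 values of 16.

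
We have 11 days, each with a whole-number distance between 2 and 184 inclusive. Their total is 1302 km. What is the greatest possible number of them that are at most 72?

Suppose k of them are at most 72. Those contribute at most 72 each and the rest at most 184 each.
So the total is at most 72k + 184(11 − k) = 2024 − 112k. This must still be ≥ 1302, so k ≤ 6.
k = 6 is achieved by 6 values at 72 and 5 at 184, total 1352; lower one of the 184's by 50 (still > 72) to reach 1302.

6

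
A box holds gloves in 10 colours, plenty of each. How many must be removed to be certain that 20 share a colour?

In the worst case you draw 19 of each of the 10 colours: 10 × 19 = 190.
One more forces 20 of some colour, so 190 + 1 = 191.

191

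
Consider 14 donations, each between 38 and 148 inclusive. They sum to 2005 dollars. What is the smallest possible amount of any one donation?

To make one donation as small as possible, make the other 13 as large as possible.
The other 13 contribute at most 13 × 148 = 1924, leaving at least 2005 − 1924 = 81.
Since 81 ≥ 38, this is achievable: one at 81 and 13 at 148.

81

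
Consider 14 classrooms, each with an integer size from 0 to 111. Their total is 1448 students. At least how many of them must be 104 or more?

Suppose at most 14 − j of them reach 104; then j values are ≤ 103 and the rest ≤ 111.
The total is then ≤ 103·j + 111·(14 − j) = 1554 − 8j. For this to be ≥ 1448 we need j ≤ 13, so at least 14 − 13 = 1 must reach 104.
Exactly 1 works: 1 value at 111 and 13 at 103 total 1450; lower one of the high values by 2 (still ≥ 104) to hit 1448.

1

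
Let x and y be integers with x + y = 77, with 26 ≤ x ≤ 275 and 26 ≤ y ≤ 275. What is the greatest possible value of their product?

With x + y fixed, xy peaks when the two are closest together.
Taking x = 38 and y = 39 (both in [26, 275]) gives xy = 1482.

1482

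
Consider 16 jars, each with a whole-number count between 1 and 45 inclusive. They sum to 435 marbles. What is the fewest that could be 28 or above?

1

If only k of them are at least 28, the other 16 − k are at most 27, so the total is at most k·45 + (16 − k)·27.
This must reach 435, so k·45 + (16 − k)·27 ≥ 435, giving k ≥ 1.
Exactly 1 works: 1 value at 45 and 15 at 27 total 450; lower one of the high values by 15 (still ≥ 28) to hit 435.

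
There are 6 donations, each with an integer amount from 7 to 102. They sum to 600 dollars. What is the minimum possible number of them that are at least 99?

If only k of them are at least 99, the other 6 − k are at most 98, so the total is at most k·102 + (6 − k)·98.
This must reach 600, so k·102 + (6 − k)·98 ≥ 600, giving k ≥ 3.
Exactly 3 works: 3 values at 102 and 3 at 98 total 600.

3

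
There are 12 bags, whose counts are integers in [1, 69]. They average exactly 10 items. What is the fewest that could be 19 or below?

The total is 12 × 10 = 120.
If only k of them are at most 19, the other 12 − k are at least 20, so the total is at least (12 − k)·20 + k·1.
This is ≤ 120, so (12 − k)·20 + 1k ≤ 120, which gives k ≥ 7.
Exactly 7 works: 7 values at 1 and 5 at 20 total 107; raise one of the low values by 13 (still ≤ 19) to hit 120.

7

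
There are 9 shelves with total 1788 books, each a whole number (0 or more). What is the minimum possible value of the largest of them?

199

If every one of the 9 were at most 198, the total would be at most 9 × 198 = 1782 < 1788.
Equality holds with 6 values of 199 and 3 values of 198.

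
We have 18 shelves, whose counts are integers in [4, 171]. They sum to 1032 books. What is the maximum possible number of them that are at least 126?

7

Suppose k of them are at least 126. Those contribute at least 126 each and the other 18 − k at least 4 each.
So the total is at least 126k + 4(18 − k) = 72 + 122k. This must be ≤ 1032, giving k ≤ 7.
k = 7 is achieved by 7 values at 126 and 11 at 4, total 926; add 106 to one value (staying below 126) to reach 1032.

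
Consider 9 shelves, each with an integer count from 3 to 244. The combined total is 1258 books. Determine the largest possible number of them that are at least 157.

7

If k of the values are ≥ 157, the total is ≥ 157k + 3(9 − k).
Setting 157k + 3(9 − k) ≤ 1258 gives 154k ≤ 1231, so k ≤ 7.
k = 7 is achieved by 7 values at 157 and 2 at 3, total 1105; add 153 to one value (staying below 157) to reach 1258.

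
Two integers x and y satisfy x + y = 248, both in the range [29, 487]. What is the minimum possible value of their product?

Since x + y is fixed, pushing one of them to its bound minimizes the product.
At the endpoint x = 29, y = 248 − 29 = 219, so xy = 29 × 219 = 6351.

6351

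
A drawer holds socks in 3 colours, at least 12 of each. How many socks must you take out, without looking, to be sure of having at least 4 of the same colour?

You could draw 3 of every colour without reaching 4 of any — 9 in all.
One more forces 4 of some colour, so 9 + 1 = 10.

10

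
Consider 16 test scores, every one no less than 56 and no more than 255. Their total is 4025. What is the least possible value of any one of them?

Minimizing one value means maximizing the remaining 15.
The other 15 contribute at most 15 × 255 = 3825, leaving at least 4025 − 3825 = 200.
Since 200 ≥ 56, this is achievable: one at 200 and 15 at 255.

200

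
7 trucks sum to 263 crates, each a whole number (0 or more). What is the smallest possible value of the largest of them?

Some value must be at least ⌈263/7⌉ = 38, since 7 × 37 = 259 < 263.
Equality holds with 4 values of 38 and 3 values of 37.

38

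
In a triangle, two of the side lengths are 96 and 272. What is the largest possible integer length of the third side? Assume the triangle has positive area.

367

The third side must be less than 96 + 272 = 368.
The largest integer below 368 is 367.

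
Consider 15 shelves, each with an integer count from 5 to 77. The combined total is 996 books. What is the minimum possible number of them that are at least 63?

5

If only k of them are at least 63, the other 15 − k are at most 62, so the total is at most k·77 + (15 − k)·62.
This must reach 996, so k·77 + (15 − k)·62 ≥ 996, giving k ≥ 5.
Exactly 5 works: 5 values at 77 and 10 at 62 total 1005; lower one of the high values by 9 (still ≥ 63) to hit 996.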